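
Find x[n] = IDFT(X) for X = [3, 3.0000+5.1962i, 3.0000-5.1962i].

x[n] = (1/3) Σ(k=0 to 2) X[k] · e^(2πikn/3)

Computing each x[n]:
x[0] = 3
x[1] = -3
x[2] = 3

x = [3, -3, 3]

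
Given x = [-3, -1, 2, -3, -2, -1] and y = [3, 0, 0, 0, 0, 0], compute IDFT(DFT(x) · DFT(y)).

(x ⊛ y)[n] = Σ(m=0 to 5) x[m] · y[(n-m) mod 6]

Computing each output sample:
(x ⊛ y)[0] = -9
(x ⊛ y)[1] = -3
(x ⊛ y)[2] = 6
(x ⊛ y)[3] = -9
(x ⊛ y)[4] = -6
(x ⊛ y)[5] = -3

x ⊛ y = [-9, -3, 6, -9, -6, -3]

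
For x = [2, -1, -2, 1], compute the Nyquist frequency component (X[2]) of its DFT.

X[2] = Σ(n=0 to 3) x[n] · ω_4^(2n) where ω_4 = e^(-2πi/4)
= (2)·ω_4^0 + (-1)·ω_4^2 + (-2)·ω_4^4 + (1)·ω_4^6

X[2] = 0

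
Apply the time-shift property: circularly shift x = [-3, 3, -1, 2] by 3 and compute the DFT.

Time shift by 3: X_shifted[k] = ω_4^(3k) · X[k]
Shifted x = [3, -1, 2, -3]

DFT(x[n-3]) = [1, 1-2i, 9, 1+2i]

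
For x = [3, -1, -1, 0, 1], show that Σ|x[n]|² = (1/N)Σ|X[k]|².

Time domain:
Σ|x[n]|² = |3|² + |-1|² + |-1|² + |0|² + |1|² = 12.0000

Frequency domain:
(1/5)Σ|X[k]|² = (1/5)(|2|² + |3.8090+2.4899i|² + |2.6910+0.2245i|² + |2.6910-0.2245i|² + |3.8090-2.4899i|²) = (1/5)·60.0000 = 12.0000

Both sides agree, confirming Parseval's theorem.

Σ|x[n]|² = (1/N)Σ|X[k]|² = 12.0000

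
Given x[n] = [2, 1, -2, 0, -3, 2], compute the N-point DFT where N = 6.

X[k] = Σ(n=0 to 5) x[n] · ω_6^(nk)
where ω_6 = e^(-2πi/6)

Computing each X[k]:
X[0] = 0
X[1] = 6
X[2] = 3.0000+1.7321i
X[3] = -6
X[4] = 3.0000-1.7321i
X[5] = 6

X = [0, 6, 3.0000+1.7321i, -6, 3.0000-1.7321i, 6]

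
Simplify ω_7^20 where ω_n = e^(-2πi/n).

Since ω_7^7 = 1, powers reduce modulo 7.
20 mod 7 = 6
So ω_7^20 = ω_7^6 = e^(-2πi·6/7)

ω_7^20 = ω_7^6 = 0.6235+0.7818i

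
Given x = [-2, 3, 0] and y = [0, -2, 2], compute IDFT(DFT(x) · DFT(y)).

(x ⊛ y)[n] = Σ(m=0 to 2) x[m] · y[(n-m) mod 3]

Computing each output sample:
(x ⊛ y)[0] = 6
(x ⊛ y)[1] = 4
(x ⊛ y)[2] = -10

x ⊛ y = [6, 4, -10]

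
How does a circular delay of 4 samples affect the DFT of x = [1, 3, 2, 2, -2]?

Time shift by 4: X_shifted[k] = ω_5^(4k) · X[k]
Shifted x = [3, 2, 2, -2, 1]

DFT(x[n-4]) = [6, 3.9271-3.3022i, 0.5729+3.2164i, 0.5729-3.2164i, 3.9271+3.3022i]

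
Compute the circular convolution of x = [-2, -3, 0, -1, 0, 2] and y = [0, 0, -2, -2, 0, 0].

(x ⊛ y)[n] = Σ(m=0 to 5) x[m] · y[(n-m) mod 6]

Computing each output sample:
(x ⊛ y)[0] = 2
(x ⊛ y)[1] = -4
(x ⊛ y)[2] = 0
(x ⊛ y)[3] = 10
(x ⊛ y)[4] = 6
(x ⊛ y)[5] = 2

x ⊛ y = [2, -4, 0, 10, 6, 2]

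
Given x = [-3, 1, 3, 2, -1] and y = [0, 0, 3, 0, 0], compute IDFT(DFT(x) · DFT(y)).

(x ⊛ y)[n] = Σ(m=0 to 4) x[m] · y[(n-m) mod 5]

Computing each output sample:
(x ⊛ y)[0] = 6
(x ⊛ y)[1] = -3
(x ⊛ y)[2] = -9
(x ⊛ y)[3] = 3
(x ⊛ y)[4] = 9

x ⊛ y = [6, -3, -9, 3, 9]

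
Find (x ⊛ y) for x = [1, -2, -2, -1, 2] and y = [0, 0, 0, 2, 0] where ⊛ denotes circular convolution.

(x ⊛ y)[n] = Σ(m=0 to 4) x[m] · y[(n-m) mod 5]

Computing each output sample:
(x ⊛ y)[0] = -4
(x ⊛ y)[1] = -2
(x ⊛ y)[2] = 4
(x ⊛ y)[3] = 2
(x ⊛ y)[4] = -4

x ⊛ y = [-4, -2, 4, 2, -4]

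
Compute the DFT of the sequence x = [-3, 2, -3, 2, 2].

X[k] = Σ(n=0 to 4) x[n] · ω_5^(nk)
where ω_5 = e^(-2πi/5)

Computing each X[k]:
X[0] = 0
X[1] = -0.9549+2.9389i
X[2] = -6.5451-4.7553i
X[3] = -6.5451+4.7553i
X[4] = -0.9549-2.9389i

X = [0, -0.9549+2.9389i, -6.5451-4.7553i, -6.5451+4.7553i, -0.9549-2.9389i]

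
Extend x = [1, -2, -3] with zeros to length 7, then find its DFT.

Original 3-point DFT: [-4, 3.5000-0.8660i, 3.5000+0.8660i]
Zero-padded 7-point DFT provides frequency interpolation.

DFT_7([x, 0, ...]) = [-4, 0.4206+4.4884i, 4.1479+0.6482i, 0.9315-1.4777i, 0.9315+1.4777i, 4.1479-0.6482i, 0.4206-4.4884i]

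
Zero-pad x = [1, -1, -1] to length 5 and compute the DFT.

Original 3-point DFT: [-1, 2, 2]
Zero-padded 5-point DFT provides frequency interpolation.

DFT_5([x, 0, ...]) = [-1, 1.5000+1.5388i, 1.5000-0.3633i, 1.5000+0.3633i, 1.5000-1.5388i]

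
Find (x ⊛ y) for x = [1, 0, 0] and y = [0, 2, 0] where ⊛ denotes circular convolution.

(x ⊛ y)[n] = Σ(m=0 to 2) x[m] · y[(n-m) mod 3]

Computing each output sample:
(x ⊛ y)[0] = 0
(x ⊛ y)[1] = 2
(x ⊛ y)[2] = 0

x ⊛ y = [0, 2, 0]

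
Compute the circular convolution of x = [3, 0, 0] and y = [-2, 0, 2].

(x ⊛ y)[n] = Σ(m=0 to 2) x[m] · y[(n-m) mod 3]

Computing each output sample:
(x ⊛ y)[0] = -6
(x ⊛ y)[1] = 0
(x ⊛ y)[2] = 6

x ⊛ y = [-6, 0, 6]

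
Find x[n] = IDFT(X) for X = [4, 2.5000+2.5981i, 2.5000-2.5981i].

x[n] = (1/3) Σ(k=0 to 2) X[k] · e^(2πikn/3)

Computing each x[n]:
x[0] = 3
x[1] = -1
x[2] = 2

x = [3, -1, 2]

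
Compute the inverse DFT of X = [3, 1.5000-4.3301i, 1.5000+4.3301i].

x[n] = (1/3) Σ(k=0 to 2) X[k] · e^(2πikn/3)

Computing each x[n]:
x[0] = 2
x[1] = 3
x[2] = -2

x = [2, 3, -2]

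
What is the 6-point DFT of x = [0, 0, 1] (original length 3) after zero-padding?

Original 3-point DFT: [1, -0.5000+0.8660i, -0.5000-0.8660i]
Zero-padded 6-point DFT provides frequency interpolation.

DFT_6([x, 0, ...]) = [1, -0.5000-0.8660i, -0.5000+0.8660i, 1, -0.5000-0.8660i, -0.5000+0.8660i]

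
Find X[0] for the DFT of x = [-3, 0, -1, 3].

X[0] = Σ(n=0 to 3) x[n] · ω_4^0 = Σ x[n]
= (-3) + (0) + (-1) + (3)

X[0] = -1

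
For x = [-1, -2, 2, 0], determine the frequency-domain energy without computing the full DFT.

Parseval: Σ|x[n]|² = (1/N)Σ|X[k]|², so Σ|X[k]|² = N·Σ|x[n]|² = 4·9.0000

Σ|X[k]|² = N·Σ|x[n]|² = 4·9.0000 = 36.0000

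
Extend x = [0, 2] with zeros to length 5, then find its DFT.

Original 2-point DFT: [2, -2]
Zero-padded 5-point DFT provides frequency interpolation.

DFT_5([x, 0, ...]) = [2, 0.6180-1.9021i, -1.6180-1.1756i, -1.6180+1.1756i, 0.6180+1.9021i]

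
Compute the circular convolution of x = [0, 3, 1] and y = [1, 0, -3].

(x ⊛ y)[n] = Σ(m=0 to 2) x[m] · y[(n-m) mod 3]

Computing each output sample:
(x ⊛ y)[0] = -9
(x ⊛ y)[1] = 0
(x ⊛ y)[2] = 1

x ⊛ y = [-9, 0, 1]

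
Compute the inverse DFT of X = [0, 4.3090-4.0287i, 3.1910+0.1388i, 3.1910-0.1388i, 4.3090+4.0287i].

x[n] = (1/5) Σ(k=0 to 4) X[k] · e^(2πikn/5)

Computing each x[n]:
x[0] = 3
x[1] = 1
x[2] = 0
x[3] = -2
x[4] = -2

x = [3, 1, 0, -2, -2]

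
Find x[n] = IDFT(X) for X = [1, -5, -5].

x[n] = (1/3) Σ(k=0 to 2) X[k] · e^(2πikn/3)

Computing each x[n]:
x[0] = -3
x[1] = 2
x[2] = 2

x = [-3, 2, 2]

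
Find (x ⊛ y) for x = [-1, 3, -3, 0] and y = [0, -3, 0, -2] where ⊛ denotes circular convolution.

(x ⊛ y)[n] = Σ(m=0 to 3) x[m] · y[(n-m) mod 4]

Computing each output sample:
(x ⊛ y)[0] = -6
(x ⊛ y)[1] = 9
(x ⊛ y)[2] = -9
(x ⊛ y)[3] = 11

x ⊛ y = [-6, 9, -9, 11]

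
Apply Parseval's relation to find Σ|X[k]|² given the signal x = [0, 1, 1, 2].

Parseval: Σ|x[n]|² = (1/N)Σ|X[k]|², so Σ|X[k]|² = N·Σ|x[n]|² = 4·6.0000

Σ|X[k]|² = N·Σ|x[n]|² = 4·6.0000 = 24.0000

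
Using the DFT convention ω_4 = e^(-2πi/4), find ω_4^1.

ω_4^1 = e^(-2πi·1/4)
= cos(-2π·1/4) + i·sin(-2π·1/4)
= cos(-2π/4) + i·sin(-2π/4)

ω_4^1 = cos(-2π/4) + i·sin(-2π/4) = -1i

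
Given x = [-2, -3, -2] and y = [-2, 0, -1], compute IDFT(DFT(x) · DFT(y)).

(x ⊛ y)[n] = Σ(m=0 to 2) x[m] · y[(n-m) mod 3]

Computing each output sample:
(x ⊛ y)[0] = 7
(x ⊛ y)[1] = 8
(x ⊛ y)[2] = 6

x ⊛ y = [7, 8, 6]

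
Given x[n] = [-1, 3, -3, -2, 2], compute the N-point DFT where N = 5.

X[k] = Σ(n=0 to 4) x[n] · ω_5^(nk)
where ω_5 = e^(-2πi/5)

Computing each X[k]:
X[0] = -1
X[1] = 4.5902-0.3633i
X[2] = -6.5902-1.5388i
X[3] = -6.5902+1.5388i
X[4] = 4.5902+0.3633i

X = [-1, 4.5902-0.3633i, -6.5902-1.5388i, -6.5902+1.5388i, 4.5902+0.3633i]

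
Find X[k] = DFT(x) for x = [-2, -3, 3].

X[k] = Σ(n=0 to 2) x[n] · ω_3^(nk)
where ω_3 = e^(-2πi/3)

Computing each X[k]:
X[0] = -2
X[1] = -2.0000+5.1962i
X[2] = -2.0000-5.1962i

X = [-2, -2.0000+5.1962i, -2.0000-5.1962i]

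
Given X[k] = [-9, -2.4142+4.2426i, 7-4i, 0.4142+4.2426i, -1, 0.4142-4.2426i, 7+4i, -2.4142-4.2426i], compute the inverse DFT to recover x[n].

x[n] = (1/8) Σ(k=0 to 7) X[k] · e^(2πikn/8)

Computing each x[n]:
x[0] = 0
x[1] = -2
x[2] = -3
x[3] = -3
x[4] = 1
x[5] = 2
x[6] = -3
x[7] = -1

x = [0, -2, -3, -3, 1, 2, -3, -1]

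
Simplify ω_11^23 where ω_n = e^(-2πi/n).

Since ω_11^11 = 1, powers reduce modulo 11.
23 mod 11 = 1
So ω_11^23 = ω_11^1 = e^(-2πi·1/11)

ω_11^23 = ω_11^1 = 0.8413-0.5406i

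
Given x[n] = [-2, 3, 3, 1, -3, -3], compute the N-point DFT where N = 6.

X[k] = Σ(n=0 to 5) x[n] · ω_6^(nk)
where ω_6 = e^(-2πi/6)

Computing each X[k]:
X[0] = -1
X[1] = -3.0000-10.3923i
X[2] = -1
X[3] = -3
X[4] = -1
X[5] = -3.0000+10.3923i

X = [-1, -3.0000-10.3923i, -1, -3, -1, -3.0000+10.3923i]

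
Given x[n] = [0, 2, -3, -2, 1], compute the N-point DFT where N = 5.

X[k] = Σ(n=0 to 4) x[n] · ω_5^(nk)
where ω_5 = e^(-2πi/5)

Computing each X[k]:
X[0] = -2
X[1] = 4.9721-0.3633i
X[2] = -3.9721-1.5388i
X[3] = -3.9721+1.5388i
X[4] = 4.9721+0.3633i

X = [-2, 4.9721-0.3633i, -3.9721-1.5388i, -3.9721+1.5388i, 4.9721+0.3633i]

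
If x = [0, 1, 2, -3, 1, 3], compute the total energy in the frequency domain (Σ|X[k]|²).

Parseval: Σ|x[n]|² = (1/N)Σ|X[k]|², so Σ|X[k]|² = N·Σ|x[n]|² = 6·24.0000

Σ|X[k]|² = N·Σ|x[n]|² = 6·24.0000 = 144.0000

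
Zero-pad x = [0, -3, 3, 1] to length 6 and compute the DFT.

Original 4-point DFT: [1, -3+4i, 5, -3-4i]
Zero-padded 6-point DFT provides frequency interpolation.

DFT_6([x, 0, ...]) = [1, -4, 1.0000+5.1962i, 5, 1.0000-5.1962i, -4]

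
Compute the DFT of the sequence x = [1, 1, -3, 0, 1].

X[k] = Σ(n=0 to 4) x[n] · ω_5^(nk)
where ω_5 = e^(-2πi/5)

Computing each X[k]:
X[0] = 0
X[1] = 4.0451+1.7634i
X[2] = -1.5451-2.8532i
X[3] = -1.5451+2.8532i
X[4] = 4.0451-1.7634i

X = [0, 4.0451+1.7634i, -1.5451-2.8532i, -1.5451+2.8532i, 4.0451-1.7634i]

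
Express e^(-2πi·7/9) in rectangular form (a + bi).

ω_9^7 = e^(-2πi·7/9)
= cos(-2π·7/9) + i·sin(-2π·7/9)
= cos(-14π/9) + i·sin(-14π/9)

ω_9^7 = cos(-14π/9) + i·sin(-14π/9) = 0.1736+0.9848i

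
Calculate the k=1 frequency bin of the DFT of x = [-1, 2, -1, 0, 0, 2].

X[1] = Σ(n=0 to 5) x[n] · ω_6^(1n) where ω_6 = e^(-2πi/6)
= (-1)·ω_6^0 + (2)·ω_6^1 + (-1)·ω_6^2 + (0)·ω_6^3 + (0)·ω_6^4 + (2)·ω_6^5

X[1] = 1.5000+0.8660i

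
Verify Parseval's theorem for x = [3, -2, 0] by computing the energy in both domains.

Time domain:
Σ|x[n]|² = |3|² + |-2|² + |0|² = 13.0000

Frequency domain:
(1/3)Σ|X[k]|² = (1/3)(|1|² + |4.0000+1.7321i|² + |4.0000-1.7321i|²) = (1/3)·39.0000 = 13.0000

Both sides agree, confirming Parseval's theorem.

Σ|x[n]|² = (1/N)Σ|X[k]|² = 13.0000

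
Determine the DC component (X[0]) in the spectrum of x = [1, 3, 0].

X[0] = Σ(n=0 to 2) x[n] · ω_3^0 = Σ x[n]
= (1) + (3) + (0)

X[0] = 4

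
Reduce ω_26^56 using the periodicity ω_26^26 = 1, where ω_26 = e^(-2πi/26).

Since ω_26^26 = 1, powers reduce modulo 26.
56 mod 26 = 4
So ω_26^56 = ω_26^4 = e^(-2πi·4/26)

ω_26^56 = ω_26^4 = 0.5681-0.8230i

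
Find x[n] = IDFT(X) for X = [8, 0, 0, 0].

x[n] = (1/4) Σ(k=0 to 3) X[k] · e^(2πikn/4)

Computing each x[n]:
x[0] = 2
x[1] = 2
x[2] = 2
x[3] = 2

x = [2, 2, 2, 2]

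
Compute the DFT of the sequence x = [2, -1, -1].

X[k] = Σ(n=0 to 2) x[n] · ω_3^(nk)
where ω_3 = e^(-2πi/3)

Computing each X[k]:
X[0] = 0
X[1] = 3
X[2] = 3

X = [0, 3, 3]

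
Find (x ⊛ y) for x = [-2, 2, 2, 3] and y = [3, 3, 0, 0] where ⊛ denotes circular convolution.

(x ⊛ y)[n] = Σ(m=0 to 3) x[m] · y[(n-m) mod 4]

Computing each output sample:
(x ⊛ y)[0] = 3
(x ⊛ y)[1] = 0
(x ⊛ y)[2] = 12
(x ⊛ y)[3] = 15

x ⊛ y = [3, 0, 12, 15]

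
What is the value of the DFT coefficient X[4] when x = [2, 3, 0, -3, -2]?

X[4] = Σ(n=0 to 4) x[n] · ω_5^(4n) where ω_5 = e^(-2πi/5)
= (2)·ω_5^0 + (3)·ω_5^4 + (0)·ω_5^8 + (-3)·ω_5^12 + (-2)·ω_5^16

X[4] = 4.7361+6.5186i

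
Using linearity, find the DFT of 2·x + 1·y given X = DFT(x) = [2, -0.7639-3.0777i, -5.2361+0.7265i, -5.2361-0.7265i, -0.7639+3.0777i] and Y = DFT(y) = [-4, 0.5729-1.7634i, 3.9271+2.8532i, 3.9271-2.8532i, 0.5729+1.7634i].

By linearity: DFT(2x + 1y) = 2·DFT(x) + 1·DFT(y)
= 2·[2, -0.7639-3.0777i, -5.2361+0.7265i, -5.2361-0.7265i, -0.7639+3.0777i] + 1·[-4, 0.5729-1.7634i, 3.9271+2.8532i, 3.9271-2.8532i, 0.5729+1.7634i]

Computing element-wise:
Z[0] = 2·(2) + 1·(-4) = 0
Z[1] = 2·(-0.7639-3.0777i) + 1·(0.5729-1.7634i) = -0.9549-7.9188i
Z[2] = 2·(-5.2361+0.7265i) + 1·(3.9271+2.8532i) = -6.5451+4.3062i
Z[3] = 2·(-5.2361-0.7265i) + 1·(3.9271-2.8532i) = -6.5451-4.3062i
Z[4] = 2·(-0.7639+3.0777i) + 1·(0.5729+1.7634i) = -0.9549+7.9188i

DFT(2x + 1y) = 2·X + 1·Y = [0, -0.9549-7.9188i, -6.5451+4.3062i, -6.5451-4.3062i, -0.9549+7.9188i]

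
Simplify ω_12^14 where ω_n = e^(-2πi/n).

Since ω_12^12 = 1, powers reduce modulo 12.
14 mod 12 = 2
So ω_12^14 = ω_12^2 = e^(-2πi·2/12)

ω_12^14 = ω_12^2 = 0.5000-0.8660i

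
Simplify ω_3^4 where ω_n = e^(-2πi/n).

Since ω_3^3 = 1, powers reduce modulo 3.
4 mod 3 = 1
So ω_3^4 = ω_3^1 = e^(-2πi·1/3)

ω_3^4 = ω_3^1 = -0.5000-0.8660i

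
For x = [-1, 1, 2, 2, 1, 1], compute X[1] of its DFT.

X[1] = Σ(n=0 to 5) x[n] · ω_6^(1n) where ω_6 = e^(-2πi/6)
= (-1)·ω_6^0 + (1)·ω_6^1 + (2)·ω_6^2 + (2)·ω_6^3 + (1)·ω_6^4 + (1)·ω_6^5

X[1] = -3.5000-0.8660i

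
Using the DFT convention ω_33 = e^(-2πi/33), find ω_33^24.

ω_33^24 = e^(-2πi·24/33)
= cos(-2π·24/33) + i·sin(-2π·24/33)
= cos(-48π/33) + i·sin(-48π/33)

ω_33^24 = cos(-48π/33) + i·sin(-48π/33) = -0.1423+0.9898i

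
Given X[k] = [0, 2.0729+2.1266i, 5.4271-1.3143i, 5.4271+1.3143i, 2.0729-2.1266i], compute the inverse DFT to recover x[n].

x[n] = (1/5) Σ(k=0 to 4) X[k] · e^(2πikn/5)

Computing each x[n]:
x[0] = 3
x[1] = -2
x[2] = -1
x[3] = 1
x[4] = -1

x = [3, -2, -1, 1, -1]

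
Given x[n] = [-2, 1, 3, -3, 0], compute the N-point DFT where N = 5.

X[k] = Σ(n=0 to 4) x[n] · ω_5^(nk)
where ω_5 = e^(-2πi/5)

Computing each X[k]:
X[0] = -1
X[1] = -1.6910-4.4778i
X[2] = -2.8090+5.1186i
X[3] = -2.8090-5.1186i
X[4] = -1.6910+4.4778i

X = [-1, -1.6910-4.4778i, -2.8090+5.1186i, -2.8090-5.1186i, -1.6910+4.4778i]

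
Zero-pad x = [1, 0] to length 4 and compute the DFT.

Original 2-point DFT: [1, 1]
Zero-padded 4-point DFT provides frequency interpolation.

DFT_4([x, 0, ...]) = [1, 1, 1, 1]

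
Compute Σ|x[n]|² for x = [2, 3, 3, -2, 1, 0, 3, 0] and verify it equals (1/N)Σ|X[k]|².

Time domain:
Σ|x[n]|² = |2|² + |3|² + |3|² + |-2|² + |1|² + |0|² + |3|² + |0|² = 36.0000

Frequency domain:
(1/8)Σ|X[k]|² = (1/8)(|10|² + |4.5355-0.7071i|² + |-3-5i|² + |-2.5355-0.7071i|² + |8|² + |-2.5355+0.7071i|² + |-3+5i|² + |4.5355+0.7071i|²) = (1/8)·288.0000 = 36.0000

Both sides agree, confirming Parseval's theorem.

Σ|x[n]|² = (1/N)Σ|X[k]|² = 36.0000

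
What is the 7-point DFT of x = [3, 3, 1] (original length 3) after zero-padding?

Original 3-point DFT: [7, 1.0000-1.7321i, 1.0000+1.7321i]
Zero-padded 7-point DFT provides frequency interpolation.

DFT_7([x, 0, ...]) = [7, 4.6479-3.3204i, 1.4315-2.4909i, 0.9206-0.5198i, 0.9206+0.5198i, 1.4315+2.4909i, 4.6479+3.3204i]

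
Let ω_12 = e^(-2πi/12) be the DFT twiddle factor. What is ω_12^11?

ω_12^11 = e^(-2πi·11/12)
= cos(-2π·11/12) + i·sin(-2π·11/12)
= cos(-22π/12) + i·sin(-22π/12)

ω_12^11 = cos(-22π/12) + i·sin(-22π/12) = 0.8660+0.5000i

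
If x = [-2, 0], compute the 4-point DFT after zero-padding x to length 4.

Original 2-point DFT: [-2, -2]
Zero-padded 4-point DFT provides frequency interpolation.

DFT_4([x, 0, ...]) = [-2, -2, -2, -2]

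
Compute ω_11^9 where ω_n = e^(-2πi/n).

ω_11^9 = e^(-2πi·9/11)
= cos(-2π·9/11) + i·sin(-2π·9/11)
= cos(-18π/11) + i·sin(-18π/11)

ω_11^9 = cos(-18π/11) + i·sin(-18π/11) = 0.4154+0.9096i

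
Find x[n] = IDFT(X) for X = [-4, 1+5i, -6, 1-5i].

x[n] = (1/4) Σ(k=0 to 3) X[k] · e^(2πikn/4)

Computing each x[n]:
x[0] = -2
x[1] = -2
x[2] = -3
x[3] = 3

x = [-2, -2, -3, 3]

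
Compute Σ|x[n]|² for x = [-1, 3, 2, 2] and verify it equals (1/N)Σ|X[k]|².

Time domain:
Σ|x[n]|² = |-1|² + |3|² + |2|² + |2|² = 18.0000

Frequency domain:
(1/4)Σ|X[k]|² = (1/4)(|6|² + |-3-1i|² + |-4|² + |-3+1i|²) = (1/4)·72.0000 = 18.0000

Both sides agree, confirming Parseval's theorem.

Σ|x[n]|² = (1/N)Σ|X[k]|² = 18.0000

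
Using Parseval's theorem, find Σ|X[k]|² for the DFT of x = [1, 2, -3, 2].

Parseval: Σ|x[n]|² = (1/N)Σ|X[k]|², so Σ|X[k]|² = N·Σ|x[n]|² = 4·18.0000

Σ|X[k]|² = N·Σ|x[n]|² = 4·18.0000 = 72.0000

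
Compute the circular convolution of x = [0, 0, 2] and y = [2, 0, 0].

(x ⊛ y)[n] = Σ(m=0 to 2) x[m] · y[(n-m) mod 3]

Computing each output sample:
(x ⊛ y)[0] = 0
(x ⊛ y)[1] = 0
(x ⊛ y)[2] = 4

x ⊛ y = [0, 0, 4]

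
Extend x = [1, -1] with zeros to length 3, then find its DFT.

Original 2-point DFT: [0, 2]
Zero-padded 3-point DFT provides frequency interpolation.

DFT_3([x, 0, ...]) = [0, 1.5000+0.8660i, 1.5000-0.8660i]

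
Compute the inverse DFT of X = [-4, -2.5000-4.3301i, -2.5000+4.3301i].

x[n] = (1/3) Σ(k=0 to 2) X[k] · e^(2πikn/3)

Computing each x[n]:
x[0] = -3
x[1] = 2
x[2] = -3

x = [-3, 2, -3]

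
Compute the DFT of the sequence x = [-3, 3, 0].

X[k] = Σ(n=0 to 2) x[n] · ω_3^(nk)
where ω_3 = e^(-2πi/3)

Computing each X[k]:
X[0] = 0
X[1] = -4.5000-2.5981i
X[2] = -4.5000+2.5981i

X = [0, -4.5000-2.5981i, -4.5000+2.5981i]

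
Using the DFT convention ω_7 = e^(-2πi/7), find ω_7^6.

ω_7^6 = e^(-2πi·6/7)
= cos(-2π·6/7) + i·sin(-2π·6/7)
= cos(-12π/7) + i·sin(-12π/7)

ω_7^6 = cos(-12π/7) + i·sin(-12π/7) = 0.6235+0.7818i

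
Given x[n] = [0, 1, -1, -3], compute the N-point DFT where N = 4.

X[k] = Σ(n=0 to 3) x[n] · ω_4^(nk)
where ω_4 = e^(-2πi/4)

Computing each X[k]:
X[0] = -3
X[1] = 1-4i
X[2] = 1
X[3] = 1+4i

X = [-3, 1-4i, 1, 1+4i]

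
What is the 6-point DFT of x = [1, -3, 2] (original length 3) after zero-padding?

Original 3-point DFT: [0, 1.5000+4.3301i, 1.5000-4.3301i]
Zero-padded 6-point DFT provides frequency interpolation.

DFT_6([x, 0, ...]) = [0, -1.5000+0.8660i, 1.5000+4.3301i, 6, 1.5000-4.3301i, -1.5000-0.8660i]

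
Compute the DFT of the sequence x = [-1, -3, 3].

X[k] = Σ(n=0 to 2) x[n] · ω_3^(nk)
where ω_3 = e^(-2πi/3)

Computing each X[k]:
X[0] = -1
X[1] = -1.0000+5.1962i
X[2] = -1.0000-5.1962i

X = [-1, -1.0000+5.1962i, -1.0000-5.1962i]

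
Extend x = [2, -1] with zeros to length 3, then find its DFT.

Original 2-point DFT: [1, 3]
Zero-padded 3-point DFT provides frequency interpolation.

DFT_3([x, 0, ...]) = [1, 2.5000+0.8660i, 2.5000-0.8660i]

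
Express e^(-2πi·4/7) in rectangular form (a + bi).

ω_7^4 = e^(-2πi·4/7)
= cos(-2π·4/7) + i·sin(-2π·4/7)
= cos(-8π/7) + i·sin(-8π/7)

ω_7^4 = cos(-8π/7) + i·sin(-8π/7) = -0.9010+0.4339i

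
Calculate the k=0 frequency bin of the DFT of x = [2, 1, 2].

X[0] = Σ(n=0 to 2) x[n] · ω_3^0 = Σ x[n]
= (2) + (1) + (2)

X[0] = 5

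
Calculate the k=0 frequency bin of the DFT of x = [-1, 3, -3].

X[0] = Σ(n=0 to 2) x[n] · ω_3^0 = Σ x[n]
= (-1) + (3) + (-3)

X[0] = -1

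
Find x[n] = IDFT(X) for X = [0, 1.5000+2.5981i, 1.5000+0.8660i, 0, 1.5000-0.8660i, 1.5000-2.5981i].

x[n] = (1/6) Σ(k=0 to 5) X[k] · e^(2πikn/6)

Computing each x[n]:
x[0] = 1
x[1] = -1
x[2] = -1
x[3] = 0
x[4] = 0
x[5] = 1

x = [1, -1, -1, 0, 0, 1]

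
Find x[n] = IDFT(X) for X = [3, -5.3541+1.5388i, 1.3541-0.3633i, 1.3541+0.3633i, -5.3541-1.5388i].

x[n] = (1/5) Σ(k=0 to 4) X[k] · e^(2πikn/5)

Computing each x[n]:
x[0] = -1
x[1] = -1
x[2] = 2
x[3] = 3
x[4] = 0

x = [-1, -1, 2, 3, 0]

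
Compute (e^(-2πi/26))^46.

Since ω_26^26 = 1, powers reduce modulo 26.
46 mod 26 = 20
So ω_26^46 = ω_26^20 = e^(-2πi·20/26)

ω_26^46 = ω_26^20 = 0.1205+0.9927i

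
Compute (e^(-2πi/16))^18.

Since ω_16^16 = 1, powers reduce modulo 16.
18 mod 16 = 2
So ω_16^18 = ω_16^2 = e^(-2πi·2/16)

ω_16^18 = ω_16^2 = 0.7071-0.7071i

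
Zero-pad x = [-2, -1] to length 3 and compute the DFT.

Original 2-point DFT: [-3, -1]
Zero-padded 3-point DFT provides frequency interpolation.

DFT_3([x, 0, ...]) = [-3, -1.5000+0.8660i, -1.5000-0.8660i]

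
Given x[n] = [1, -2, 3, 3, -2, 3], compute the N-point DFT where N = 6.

X[k] = Σ(n=0 to 5) x[n] · ω_6^(nk)
where ω_6 = e^(-2πi/6)

Computing each X[k]:
X[0] = 6
X[1] = -2
X[2] = 3.0000+8.6603i
X[3] = -2
X[4] = 3.0000-8.6603i
X[5] = -2

X = [6, -2, 3.0000+8.6603i, -2, 3.0000-8.6603i, -2]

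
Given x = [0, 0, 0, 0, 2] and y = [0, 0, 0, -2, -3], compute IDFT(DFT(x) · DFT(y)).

(x ⊛ y)[n] = Σ(m=0 to 4) x[m] · y[(n-m) mod 5]

Computing each output sample:
(x ⊛ y)[0] = 0
(x ⊛ y)[1] = 0
(x ⊛ y)[2] = -4
(x ⊛ y)[3] = -6
(x ⊛ y)[4] = 0

x ⊛ y = [0, 0, -4, -6, 0]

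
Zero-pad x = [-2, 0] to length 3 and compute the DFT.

Original 2-point DFT: [-2, -2]
Zero-padded 3-point DFT provides frequency interpolation.

DFT_3([x, 0, ...]) = [-2, -2, -2]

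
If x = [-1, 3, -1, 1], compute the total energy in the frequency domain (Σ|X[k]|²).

Parseval: Σ|x[n]|² = (1/N)Σ|X[k]|², so Σ|X[k]|² = N·Σ|x[n]|² = 4·12.0000

Σ|X[k]|² = N·Σ|x[n]|² = 4·12.0000 = 48.0000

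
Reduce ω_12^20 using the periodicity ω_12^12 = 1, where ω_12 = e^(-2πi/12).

Since ω_12^12 = 1, powers reduce modulo 12.
20 mod 12 = 8
So ω_12^20 = ω_12^8 = e^(-2πi·8/12)

ω_12^20 = ω_12^8 = -0.5000+0.8660i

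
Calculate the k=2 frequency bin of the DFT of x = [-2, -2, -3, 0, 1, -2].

X[2] = Σ(n=0 to 5) x[n] · ω_6^(2n) where ω_6 = e^(-2πi/6)
= (-2)·ω_6^0 + (-2)·ω_6^2 + (-3)·ω_6^4 + (0)·ω_6^6 + (1)·ω_6^8 + (-2)·ω_6^10

X[2] = 1.0000-3.4641i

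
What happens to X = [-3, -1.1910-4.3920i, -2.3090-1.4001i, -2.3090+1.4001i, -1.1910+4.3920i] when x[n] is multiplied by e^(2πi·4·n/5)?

Modulation property: DFT(ω_5^(-4n)·x[n]) = X[(k-4) mod 5], so circularly shift X by 4 positions.

X[k-4] = [-1.1910-4.3920i, -2.3090-1.4001i, -2.3090+1.4001i, -1.1910+4.3920i, -3]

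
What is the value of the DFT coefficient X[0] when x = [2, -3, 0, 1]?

X[0] = Σ(n=0 to 3) x[n] · ω_4^0 = Σ x[n]
= (2) + (-3) + (0) + (1)

X[0] = 0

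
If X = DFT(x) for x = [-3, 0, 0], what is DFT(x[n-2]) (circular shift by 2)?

Time shift by 2: X_shifted[k] = ω_3^(2k) · X[k]
Shifted x = [0, 0, -3]

DFT(x[n-2]) = [-3, 1.5000-2.5981i, 1.5000+2.5981i]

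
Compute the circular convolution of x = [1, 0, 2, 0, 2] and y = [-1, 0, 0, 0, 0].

(x ⊛ y)[n] = Σ(m=0 to 4) x[m] · y[(n-m) mod 5]

Computing each output sample:
(x ⊛ y)[0] = -1
(x ⊛ y)[1] = 0
(x ⊛ y)[2] = -2
(x ⊛ y)[3] = 0
(x ⊛ y)[4] = -2

x ⊛ y = [-1, 0, -2, 0, -2]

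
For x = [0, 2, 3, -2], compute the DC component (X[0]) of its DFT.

X[0] = Σ(n=0 to 3) x[n] · ω_4^0 = Σ x[n]
= (0) + (2) + (3) + (-2)

X[0] = 3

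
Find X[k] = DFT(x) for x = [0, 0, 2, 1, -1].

X[k] = Σ(n=0 to 4) x[n] · ω_5^(nk)
where ω_5 = e^(-2πi/5)

Computing each X[k]:
X[0] = 2
X[1] = -2.7361-1.5388i
X[2] = 1.7361+0.3633i
X[3] = 1.7361-0.3633i
X[4] = -2.7361+1.5388i

X = [2, -2.7361-1.5388i, 1.7361+0.3633i, 1.7361-0.3633i, -2.7361+1.5388i]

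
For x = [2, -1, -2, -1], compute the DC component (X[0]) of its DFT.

X[0] = Σ(n=0 to 3) x[n] · ω_4^0 = Σ x[n]
= (2) + (-1) + (-2) + (-1)

X[0] = -2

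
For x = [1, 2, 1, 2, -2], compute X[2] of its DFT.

X[2] = Σ(n=0 to 4) x[n] · ω_5^(2n) where ω_5 = e^(-2πi/5)
= (1)·ω_5^0 + (2)·ω_5^2 + (1)·ω_5^4 + (2)·ω_5^6 + (-2)·ω_5^8

X[2] = 1.9271-3.3022i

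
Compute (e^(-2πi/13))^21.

Since ω_13^13 = 1, powers reduce modulo 13.
21 mod 13 = 8
So ω_13^21 = ω_13^8 = e^(-2πi·8/13)

ω_13^21 = ω_13^8 = -0.7485+0.6631i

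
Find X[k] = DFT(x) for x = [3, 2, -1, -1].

X[k] = Σ(n=0 to 3) x[n] · ω_4^(nk)
where ω_4 = e^(-2πi/4)

Computing each X[k]:
X[0] = 3
X[1] = 4-3i
X[2] = 1
X[3] = 4+3i

X = [3, 4-3i, 1, 4+3i]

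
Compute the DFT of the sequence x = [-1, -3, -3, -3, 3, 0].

X[k] = Σ(n=0 to 5) x[n] · ω_6^(nk)
where ω_6 = e^(-2πi/6)

Computing each X[k]:
X[0] = -7
X[1] = 0.5000+7.7942i
X[2] = -2.5000-2.5981i
X[3] = 5
X[4] = -2.5000+2.5981i
X[5] = 0.5000-7.7942i

X = [-7, 0.5000+7.7942i, -2.5000-2.5981i, 5, -2.5000+2.5981i, 0.5000-7.7942i]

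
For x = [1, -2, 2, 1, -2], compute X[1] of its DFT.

X[1] = Σ(n=0 to 4) x[n] · ω_5^(1n) where ω_5 = e^(-2πi/5)
= (1)·ω_5^0 + (-2)·ω_5^1 + (2)·ω_5^2 + (1)·ω_5^3 + (-2)·ω_5^4

X[1] = -2.6631-0.5878i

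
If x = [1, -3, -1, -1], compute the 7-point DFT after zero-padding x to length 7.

Original 4-point DFT: [-4, 2+2i, 4, 2-2i]
Zero-padded 7-point DFT provides frequency interpolation.

DFT_7([x, 0, ...]) = [-4, 0.2530+3.7543i, 1.9450+1.7091i, 3.3019+1.4947i, 3.3019-1.4947i, 1.9450-1.7091i, 0.2530-3.7543i]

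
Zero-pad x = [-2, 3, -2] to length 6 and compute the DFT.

Original 3-point DFT: [-1, -2.5000-4.3301i, -2.5000+4.3301i]
Zero-padded 6-point DFT provides frequency interpolation.

DFT_6([x, 0, ...]) = [-1, 0.5000-0.8660i, -2.5000-4.3301i, -7, -2.5000+4.3301i, 0.5000+0.8660i]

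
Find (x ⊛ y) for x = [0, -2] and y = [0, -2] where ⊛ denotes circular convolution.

(x ⊛ y)[n] = Σ(m=0 to 1) x[m] · y[(n-m) mod 2]

Computing each output sample:
(x ⊛ y)[0] = 4
(x ⊛ y)[1] = 0

x ⊛ y = [4, 0]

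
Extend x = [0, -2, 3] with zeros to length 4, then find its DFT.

Original 3-point DFT: [1, -0.5000+4.3301i, -0.5000-4.3301i]
Zero-padded 4-point DFT provides frequency interpolation.

DFT_4([x, 0, ...]) = [1, -3+2i, 5, -3-2i]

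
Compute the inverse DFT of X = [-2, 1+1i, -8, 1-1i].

x[n] = (1/4) Σ(k=0 to 3) X[k] · e^(2πikn/4)

Computing each x[n]:
x[0] = -2
x[1] = 1
x[2] = -3
x[3] = 2

x = [-2, 1, -3, 2]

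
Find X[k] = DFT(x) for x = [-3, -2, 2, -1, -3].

X[k] = Σ(n=0 to 4) x[n] · ω_5^(nk)
where ω_5 = e^(-2πi/5)

Computing each X[k]:
X[0] = -7
X[1] = -5.3541-2.7144i
X[2] = 1.3541+2.2654i
X[3] = 1.3541-2.2654i
X[4] = -5.3541+2.7144i

X = [-7, -5.3541-2.7144i, 1.3541+2.2654i, 1.3541-2.2654i, -5.3541+2.7144i]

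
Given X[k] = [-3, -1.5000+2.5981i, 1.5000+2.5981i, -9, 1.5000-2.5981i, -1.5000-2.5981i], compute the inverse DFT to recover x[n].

x[n] = (1/6) Σ(k=0 to 5) X[k] · e^(2πikn/6)

Computing each x[n]:
x[0] = -2
x[1] = -1
x[2] = -2
x[3] = 2
x[4] = -2
x[5] = 2

x = [-2, -1, -2, 2, -2, 2]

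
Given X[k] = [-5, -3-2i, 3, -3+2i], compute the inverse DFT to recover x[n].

x[n] = (1/4) Σ(k=0 to 3) X[k] · e^(2πikn/4)

Computing each x[n]:
x[0] = -2
x[1] = -1
x[2] = 1
x[3] = -3

x = [-2, -1, 1, -3]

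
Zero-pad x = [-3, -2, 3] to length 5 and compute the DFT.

Original 3-point DFT: [-2, -3.5000+4.3301i, -3.5000-4.3301i]
Zero-padded 5-point DFT provides frequency interpolation.

DFT_5([x, 0, ...]) = [-2, -6.0451+0.1388i, -0.4549+4.0287i, -0.4549-4.0287i, -6.0451-0.1388i]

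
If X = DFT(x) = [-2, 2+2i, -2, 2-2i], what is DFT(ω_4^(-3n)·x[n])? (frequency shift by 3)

Modulation property: DFT(ω_4^(-3n)·x[n]) = X[(k-3) mod 4], so circularly shift X by 3 positions.

X[k-3] = [2+2i, -2, 2-2i, -2]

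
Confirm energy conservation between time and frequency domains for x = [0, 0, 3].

Time domain:
Σ|x[n]|² = |0|² + |0|² + |3|² = 9.0000

Frequency domain:
(1/3)Σ|X[k]|² = (1/3)(|3|² + |-1.5000+2.5981i|² + |-1.5000-2.5981i|²) = (1/3)·27.0000 = 9.0000

Both sides agree, confirming Parseval's theorem.

Σ|x[n]|² = (1/N)Σ|X[k]|² = 9.0000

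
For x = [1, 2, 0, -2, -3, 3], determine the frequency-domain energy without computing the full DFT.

Parseval: Σ|x[n]|² = (1/N)Σ|X[k]|², so Σ|X[k]|² = N·Σ|x[n]|² = 6·27.0000

Σ|X[k]|² = N·Σ|x[n]|² = 6·27.0000 = 162.0000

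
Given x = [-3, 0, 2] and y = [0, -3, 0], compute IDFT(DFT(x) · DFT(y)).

(x ⊛ y)[n] = Σ(m=0 to 2) x[m] · y[(n-m) mod 3]

Computing each output sample:
(x ⊛ y)[0] = -6
(x ⊛ y)[1] = 9
(x ⊛ y)[2] = 0

x ⊛ y = [-6, 9, 0]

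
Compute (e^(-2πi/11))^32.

Since ω_11^11 = 1, powers reduce modulo 11.
32 mod 11 = 10
So ω_11^32 = ω_11^10 = e^(-2πi·10/11)

ω_11^32 = ω_11^10 = 0.8413+0.5406i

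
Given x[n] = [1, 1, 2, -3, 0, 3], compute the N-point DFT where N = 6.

X[k] = Σ(n=0 to 5) x[n] · ω_6^(nk)
where ω_6 = e^(-2πi/6)

Computing each X[k]:
X[0] = 4
X[1] = 5
X[2] = -5.0000+3.4641i
X[3] = 2
X[4] = -5.0000-3.4641i
X[5] = 5

X = [4, 5, -5.0000+3.4641i, 2, -5.0000-3.4641i, 5]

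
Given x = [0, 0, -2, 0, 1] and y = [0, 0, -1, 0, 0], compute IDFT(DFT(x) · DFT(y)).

(x ⊛ y)[n] = Σ(m=0 to 4) x[m] · y[(n-m) mod 5]

Computing each output sample:
(x ⊛ y)[0] = 0
(x ⊛ y)[1] = -1
(x ⊛ y)[2] = 0
(x ⊛ y)[3] = 0
(x ⊛ y)[4] = 2

x ⊛ y = [0, -1, 0, 0, 2]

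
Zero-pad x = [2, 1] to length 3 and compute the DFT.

Original 2-point DFT: [3, 1]
Zero-padded 3-point DFT provides frequency interpolation.

DFT_3([x, 0, ...]) = [3, 1.5000-0.8660i, 1.5000+0.8660i]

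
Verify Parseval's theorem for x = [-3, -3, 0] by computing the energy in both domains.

Time domain:
Σ|x[n]|² = |-3|² + |-3|² + |0|² = 18.0000

Frequency domain:
(1/3)Σ|X[k]|² = (1/3)(|-6|² + |-1.5000+2.5981i|² + |-1.5000-2.5981i|²) = (1/3)·54.0000 = 18.0000

Both sides agree, confirming Parseval's theorem.

Σ|x[n]|² = (1/N)Σ|X[k]|² = 18.0000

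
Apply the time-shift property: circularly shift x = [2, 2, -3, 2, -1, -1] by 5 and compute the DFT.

Time shift by 5: X_shifted[k] = ω_6^(5k) · X[k]
Shifted x = [2, -3, 2, -1, -1, 2]

DFT(x[n-5]) = [1, 2.0000+1.7321i, 1.0000+6.9282i, 5, 1.0000-6.9282i, 2.0000-1.7321i]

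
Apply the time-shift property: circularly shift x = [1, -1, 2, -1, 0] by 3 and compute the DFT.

Time shift by 3: X_shifted[k] = ω_5^(3k) · X[k]
Shifted x = [2, -1, 0, 1, -1]

DFT(x[n-3]) = [1, 0.5729+0.5878i, 3.9271-0.9511i, 3.9271+0.9511i, 0.5729-0.5878i]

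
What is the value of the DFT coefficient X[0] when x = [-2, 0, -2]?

X[0] = Σ(n=0 to 2) x[n] · ω_3^0 = Σ x[n]
= (-2) + (0) + (-2)

X[0] = -4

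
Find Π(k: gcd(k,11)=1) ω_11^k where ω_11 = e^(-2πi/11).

The primitive 11th roots of unity are ω_11^k for k coprime to 11: k ∈ {1, 2, 3, 4, 5, 6, 7, 8, 9, 10}
Their product equals the constant term of the cyclotomic polynomial Φ_11(x) up to sign.
For n ≥ 3, the product of all primitive nth roots of unity is 1. (For n=1 it is 1; for n=2 it is -1.)

1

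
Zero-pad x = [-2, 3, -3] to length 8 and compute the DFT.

Original 3-point DFT: [-2, -2.0000-5.1962i, -2.0000+5.1962i]
Zero-padded 8-point DFT provides frequency interpolation.

DFT_8([x, 0, ...]) = [-2, 0.1213+0.8787i, 1-3i, -4.1213-5.1213i, -8, -4.1213+5.1213i, 1+3i, 0.1213-0.8787i]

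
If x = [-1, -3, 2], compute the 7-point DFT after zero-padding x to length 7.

Original 3-point DFT: [-2, -0.5000+4.3301i, -0.5000-4.3301i]
Zero-padded 7-point DFT provides frequency interpolation.

DFT_7([x, 0, ...]) = [-2, -3.3155+0.3956i, -2.1344+3.7926i, 2.9499+2.8653i, 2.9499-2.8653i, -2.1344-3.7926i, -3.3155-0.3956i]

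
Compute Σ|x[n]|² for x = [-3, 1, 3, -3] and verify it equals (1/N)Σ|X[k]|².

Time domain:
Σ|x[n]|² = |-3|² + |1|² + |3|² + |-3|² = 28.0000

Frequency domain:
(1/4)Σ|X[k]|² = (1/4)(|-2|² + |-6-4i|² + |2|² + |-6+4i|²) = (1/4)·112.0000 = 28.0000

Both sides agree, confirming Parseval's theorem.

Σ|x[n]|² = (1/N)Σ|X[k]|² = 28.0000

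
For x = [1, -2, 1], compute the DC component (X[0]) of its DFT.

X[0] = Σ(n=0 to 2) x[n] · ω_3^0 = Σ x[n]
= (1) + (-2) + (1)

X[0] = 0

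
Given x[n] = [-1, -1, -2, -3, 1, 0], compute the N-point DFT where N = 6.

X[k] = Σ(n=0 to 5) x[n] · ω_6^(nk)
where ω_6 = e^(-2πi/6)

Computing each X[k]:
X[0] = -6
X[1] = 2.0000+3.4641i
X[2] = -3.0000-1.7321i
X[3] = 2
X[4] = -3.0000+1.7321i
X[5] = 2.0000-3.4641i

X = [-6, 2.0000+3.4641i, -3.0000-1.7321i, 2, -3.0000+1.7321i, 2.0000-3.4641i]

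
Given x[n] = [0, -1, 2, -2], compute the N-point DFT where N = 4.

X[k] = Σ(n=0 to 3) x[n] · ω_4^(nk)
where ω_4 = e^(-2πi/4)

Computing each X[k]:
X[0] = -1
X[1] = -2-1i
X[2] = 5
X[3] = -2+1i

X = [-1, -2-1i, 5, -2+1i]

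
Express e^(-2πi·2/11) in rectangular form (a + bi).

ω_11^2 = e^(-2πi·2/11)
= cos(-2π·2/11) + i·sin(-2π·2/11)
= cos(-4π/11) + i·sin(-4π/11)

ω_11^2 = cos(-4π/11) + i·sin(-4π/11) = 0.4154-0.9096i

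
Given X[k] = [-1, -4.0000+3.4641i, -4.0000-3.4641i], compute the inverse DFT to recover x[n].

x[n] = (1/3) Σ(k=0 to 2) X[k] · e^(2πikn/3)

Computing each x[n]:
x[0] = -3
x[1] = -1
x[2] = 3

x = [-3, -1, 3]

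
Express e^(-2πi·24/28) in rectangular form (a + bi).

ω_28^24 = e^(-2πi·24/28)
= cos(-2π·24/28) + i·sin(-2π·24/28)
= cos(-48π/28) + i·sin(-48π/28)

ω_28^24 = cos(-48π/28) + i·sin(-48π/28) = 0.6235+0.7818i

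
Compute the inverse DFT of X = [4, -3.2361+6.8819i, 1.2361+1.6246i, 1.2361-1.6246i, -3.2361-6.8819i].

x[n] = (1/5) Σ(k=0 to 4) X[k] · e^(2πikn/5)

Computing each x[n]:
x[0] = 0
x[1] = -3
x[2] = 1
x[3] = 3
x[4] = 3

x = [0, -3, 1, 3, 3]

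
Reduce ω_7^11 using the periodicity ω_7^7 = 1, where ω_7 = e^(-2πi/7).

Since ω_7^7 = 1, powers reduce modulo 7.
11 mod 7 = 4
So ω_7^11 = ω_7^4 = e^(-2πi·4/7)

ω_7^11 = ω_7^4 = -0.9010+0.4339i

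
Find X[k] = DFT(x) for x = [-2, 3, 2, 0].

X[k] = Σ(n=0 to 3) x[n] · ω_4^(nk)
where ω_4 = e^(-2πi/4)

Computing each X[k]:
X[0] = 3
X[1] = -4-3i
X[2] = -3
X[3] = -4+3i

X = [3, -4-3i, -3, -4+3i]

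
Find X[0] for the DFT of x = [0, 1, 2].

X[0] = Σ(n=0 to 2) x[n] · ω_3^0 = Σ x[n]
= (0) + (1) + (2)

X[0] = 3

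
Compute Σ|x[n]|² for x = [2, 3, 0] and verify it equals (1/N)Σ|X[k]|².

Time domain:
Σ|x[n]|² = |2|² + |3|² + |0|² = 13.0000

Frequency domain:
(1/3)Σ|X[k]|² = (1/3)(|5|² + |0.5000-2.5981i|² + |0.5000+2.5981i|²) = (1/3)·39.0000 = 13.0000

Both sides agree, confirming Parseval's theorem.

Σ|x[n]|² = (1/N)Σ|X[k]|² = 13.0000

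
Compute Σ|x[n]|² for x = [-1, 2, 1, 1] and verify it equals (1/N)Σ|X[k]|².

Time domain:
Σ|x[n]|² = |-1|² + |2|² + |1|² + |1|² = 7.0000

Frequency domain:
(1/4)Σ|X[k]|² = (1/4)(|3|² + |-2-1i|² + |-3|² + |-2+1i|²) = (1/4)·28.0000 = 7.0000

Both sides agree, confirming Parseval's theorem.

Σ|x[n]|² = (1/N)Σ|X[k]|² = 7.0000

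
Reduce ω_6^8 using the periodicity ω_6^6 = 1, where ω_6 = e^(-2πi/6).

Since ω_6^6 = 1, powers reduce modulo 6.
8 mod 6 = 2
So ω_6^8 = ω_6^2 = e^(-2πi·2/6)

ω_6^8 = ω_6^2 = -0.5000-0.8660i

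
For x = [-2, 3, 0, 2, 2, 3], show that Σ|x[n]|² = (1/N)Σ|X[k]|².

Time domain:
Σ|x[n]|² = |-2|² + |3|² + |0|² + |2|² + |2|² + |3|² = 30.0000

Frequency domain:
(1/6)Σ|X[k]|² = (1/6)(|8|² + |-2.0000+1.7321i|² + |-4.0000-1.7321i|² + |-8|² + |-4.0000+1.7321i|² + |-2.0000-1.7321i|²) = (1/6)·180.0000 = 30.0000

Both sides agree, confirming Parseval's theorem.

Σ|x[n]|² = (1/N)Σ|X[k]|² = 30.0000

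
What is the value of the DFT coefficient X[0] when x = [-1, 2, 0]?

X[0] = Σ(n=0 to 2) x[n] · ω_3^0 = Σ x[n]
= (-1) + (2) + (0)

X[0] = 1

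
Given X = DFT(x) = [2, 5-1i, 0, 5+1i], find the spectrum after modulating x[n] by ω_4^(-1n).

Modulation property: DFT(ω_4^(-1n)·x[n]) = X[(k-1) mod 4], so circularly shift X by 1 positions.

X[k-1] = [5+1i, 2, 5-1i, 0]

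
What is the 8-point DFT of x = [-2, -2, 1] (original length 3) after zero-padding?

Original 3-point DFT: [-3, -1.5000+2.5981i, -1.5000-2.5981i]
Zero-padded 8-point DFT provides frequency interpolation.

DFT_8([x, 0, ...]) = [-3, -3.4142+0.4142i, -3+2i, -0.5858+2.4142i, 1, -0.5858-2.4142i, -3-2i, -3.4142-0.4142i]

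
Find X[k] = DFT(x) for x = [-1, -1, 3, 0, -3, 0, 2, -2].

X[k] = Σ(n=0 to 7) x[n] · ω_8^(nk)
where ω_8 = e^(-2πi/8)

Computing each X[k]:
X[0] = -2
X[1] = -0.1213-1.7071i
X[2] = -9-1i
X[3] = 4.1213+0.2929i
X[4] = 4
X[5] = 4.1213-0.2929i
X[6] = -9+1i
X[7] = -0.1213+1.7071i

X = [-2, -0.1213-1.7071i, -9-1i, 4.1213+0.2929i, 4, 4.1213-0.2929i, -9+1i, -0.1213+1.7071i]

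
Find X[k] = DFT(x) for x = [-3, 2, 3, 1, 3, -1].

X[k] = Σ(n=0 to 5) x[n] · ω_6^(nk)
where ω_6 = e^(-2πi/6)

Computing each X[k]:
X[0] = 5
X[1] = -6.5000-2.5981i
X[2] = -5.5000-2.5981i
X[3] = 1
X[4] = -5.5000+2.5981i
X[5] = -6.5000+2.5981i

X = [5, -6.5000-2.5981i, -5.5000-2.5981i, 1, -5.5000+2.5981i, -6.5000+2.5981i]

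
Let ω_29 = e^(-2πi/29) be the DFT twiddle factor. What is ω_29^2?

ω_29^2 = e^(-2πi·2/29)
= cos(-2π·2/29) + i·sin(-2π·2/29)
= cos(-4π/29) + i·sin(-4π/29)

ω_29^2 = cos(-4π/29) + i·sin(-4π/29) = 0.9076-0.4199i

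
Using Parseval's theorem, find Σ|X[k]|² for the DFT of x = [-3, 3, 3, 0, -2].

Parseval: Σ|x[n]|² = (1/N)Σ|X[k]|², so Σ|X[k]|² = N·Σ|x[n]|² = 5·31.0000

Σ|X[k]|² = N·Σ|x[n]|² = 5·31.0000 = 155.0000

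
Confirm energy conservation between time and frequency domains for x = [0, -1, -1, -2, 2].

Time domain:
Σ|x[n]|² = |0|² + |-1|² + |-1|² + |-2|² + |2|² = 10.0000

Frequency domain:
(1/5)Σ|X[k]|² = (1/5)(|-2|² + |2.7361+2.2654i|² + |-1.7361+2.7144i|² + |-1.7361-2.7144i|² + |2.7361-2.2654i|²) = (1/5)·50.0000 = 10.0000

Both sides agree, confirming Parseval's theorem.

Σ|x[n]|² = (1/N)Σ|X[k]|² = 10.0000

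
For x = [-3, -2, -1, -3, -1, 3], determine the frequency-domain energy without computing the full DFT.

Parseval: Σ|x[n]|² = (1/N)Σ|X[k]|², so Σ|X[k]|² = N·Σ|x[n]|² = 6·33.0000

Σ|X[k]|² = N·Σ|x[n]|² = 6·33.0000 = 198.0000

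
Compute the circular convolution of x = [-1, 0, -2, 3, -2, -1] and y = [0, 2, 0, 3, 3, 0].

(x ⊛ y)[n] = Σ(m=0 to 5) x[m] · y[(n-m) mod 6]

Computing each output sample:
(x ⊛ y)[0] = 1
(x ⊛ y)[1] = 1
(x ⊛ y)[2] = -9
(x ⊛ y)[3] = -10
(x ⊛ y)[4] = 3
(x ⊛ y)[5] = -10

x ⊛ y = [1, 1, -9, -10, 3, -10]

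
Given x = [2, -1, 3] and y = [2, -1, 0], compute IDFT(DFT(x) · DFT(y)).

(x ⊛ y)[n] = Σ(m=0 to 2) x[m] · y[(n-m) mod 3]

Computing each output sample:
(x ⊛ y)[0] = 1
(x ⊛ y)[1] = -4
(x ⊛ y)[2] = 7

x ⊛ y = [1, -4, 7]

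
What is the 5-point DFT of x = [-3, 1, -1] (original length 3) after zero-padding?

Original 3-point DFT: [-3, -3.0000-1.7321i, -3.0000+1.7321i]
Zero-padded 5-point DFT provides frequency interpolation.

DFT_5([x, 0, ...]) = [-3, -1.8820-0.3633i, -4.1180-1.5388i, -4.1180+1.5388i, -1.8820+0.3633i]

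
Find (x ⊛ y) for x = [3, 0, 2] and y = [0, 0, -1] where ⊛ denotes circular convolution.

(x ⊛ y)[n] = Σ(m=0 to 2) x[m] · y[(n-m) mod 3]

Computing each output sample:
(x ⊛ y)[0] = 0
(x ⊛ y)[1] = -2
(x ⊛ y)[2] = -3

x ⊛ y = [0, -2, -3]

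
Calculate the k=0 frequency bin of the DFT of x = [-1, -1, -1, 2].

X[0] = Σ(n=0 to 3) x[n] · ω_4^0 = Σ x[n]
= (-1) + (-1) + (-1) + (2)

X[0] = -1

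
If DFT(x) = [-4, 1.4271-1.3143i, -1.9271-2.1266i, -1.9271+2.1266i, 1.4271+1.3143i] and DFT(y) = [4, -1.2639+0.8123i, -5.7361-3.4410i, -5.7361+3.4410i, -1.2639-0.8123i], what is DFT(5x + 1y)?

By linearity: DFT(5x + 1y) = 5·DFT(x) + 1·DFT(y)
= 5·[-4, 1.4271-1.3143i, -1.9271-2.1266i, -1.9271+2.1266i, 1.4271+1.3143i] + 1·[4, -1.2639+0.8123i, -5.7361-3.4410i, -5.7361+3.4410i, -1.2639-0.8123i]

Computing element-wise:
Z[0] = 5·(-4) + 1·(4) = -16
Z[1] = 5·(1.4271-1.3143i) + 1·(-1.2639+0.8123i) = 5.8716-5.7592i
Z[2] = 5·(-1.9271-2.1266i) + 1·(-5.7361-3.4410i) = -15.3716-14.0740i
Z[3] = 5·(-1.9271+2.1266i) + 1·(-5.7361+3.4410i) = -15.3716+14.0740i
Z[4] = 5·(1.4271+1.3143i) + 1·(-1.2639-0.8123i) = 5.8716+5.7592i

DFT(5x + 1y) = 5·X + 1·Y = [-16, 5.8716-5.7592i, -15.3716-14.0740i, -15.3716+14.0740i, 5.8716+5.7592i]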